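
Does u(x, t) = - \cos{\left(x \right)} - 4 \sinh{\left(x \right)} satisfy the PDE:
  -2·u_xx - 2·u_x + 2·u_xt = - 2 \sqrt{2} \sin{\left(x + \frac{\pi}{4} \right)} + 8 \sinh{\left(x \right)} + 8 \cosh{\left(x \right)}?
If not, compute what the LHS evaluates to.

Evaluate each term of the left-hand side for u = - \cos{\left(x \right)} - 4 \sinh{\left(x \right)}.
Derivatives:
  u_xx = \cos{\left(x \right)} - 4 \sinh{\left(x \right)}
  u_x = \sin{\left(x \right)} - 4 \cosh{\left(x \right)}
  u_xt = 0
Terms:
  -2·u_xx = - 2 \cos{\left(x \right)} + 8 \sinh{\left(x \right)}
  -2·u_x = - 2 \sin{\left(x \right)} + 8 \cosh{\left(x \right)}
  2·u_xt = 0
Sum: LHS = - 2 \sqrt{2} \sin{\left(x + \frac{\pi}{4} \right)} + 8 \sinh{\left(x \right)} + 8 \cosh{\left(x \right)}
This is exactly the given right-hand side, so u is a solution.

Answer: Yes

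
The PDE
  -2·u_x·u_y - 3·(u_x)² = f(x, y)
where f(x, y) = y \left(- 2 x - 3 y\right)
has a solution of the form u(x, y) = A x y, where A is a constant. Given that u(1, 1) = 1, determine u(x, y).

Substitute the ansatz u = A x y into the left-hand side.
Derivatives of the ansatz:
  u_x = A y
  u_y = A x
Term by term:
  -2·u_x·u_y = - 2 A^{2} x y
  -3·(u_x)² = - 3 A^{2} y^{2}
So the left-hand side equals
  - 2 A^{2} x y - 3 A^{2} y^{2}
This must equal f(x, y) identically; expanded, f = - 2 x y - 3 y^{2}.
Matching coefficients of the independent functions:
  [y^{2}]:  - 3 A^{2} = -3
  [x y]:  - 2 A^{2} = -2
These equations allow (A) = (-1) or (1).
Impose the point condition(s):
  u(1, 1) = 1  ⟹  A = 1
Only A = 1 satisfies everything.
Hence u(x, y) = x y.

Answer: u(x, y) = x y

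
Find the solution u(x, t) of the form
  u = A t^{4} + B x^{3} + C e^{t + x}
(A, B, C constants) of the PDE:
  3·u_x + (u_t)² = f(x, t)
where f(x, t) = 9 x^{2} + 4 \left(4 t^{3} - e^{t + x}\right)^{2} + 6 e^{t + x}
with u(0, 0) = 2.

Answer: u(x, t) = - 2 t^{4} + x^{3} + 2 e^{t + x}

Derivation:
Substitute the ansatz u = A t^{4} + B x^{3} + C e^{t + x} into the left-hand side.
Derivatives of the ansatz:
  u_x = 3 B x^{2} + C e^{t} e^{x}
  u_t = 4 A t^{3} + C e^{t} e^{x}
Term by term:
  3·u_x = 9 B x^{2} + 3 C e^{t} e^{x}
  (u_t)² = 16 A^{2} t^{6} + 8 A C t^{3} e^{t} e^{x} + C^{2} e^{2 t} e^{2 x}
So the left-hand side equals
  16 A^{2} t^{6} + 8 A C t^{3} e^{t} e^{x} + 9 B x^{2} + C^{2} e^{2 t} e^{2 x} + 3 C e^{t} e^{x}
This must equal f(x, t) identically; expanded, f = 64 t^{6} - 32 t^{3} e^{t} e^{x} + 9 x^{2} + 4 e^{2 t} e^{2 x} + 6 e^{t} e^{x}.
Matching coefficients of the independent functions:
  [t^{6}]:  16 A^{2} = 64
  [x^{2}]:  9 B = 9
  [e^{t} e^{x}]:  3 C = 6
  [e^{2 t} e^{2 x}]:  C^{2} = 4
  [t^{3} e^{t} e^{x}]:  8 A C = -32
Solving: A = -2, B = 1, C = 2.
Check against the point condition:
  u(0, 0) = 2  ⟹  C = 2  ✓
Hence u(x, t) = - 2 t^{4} + x^{3} + 2 e^{t + x}.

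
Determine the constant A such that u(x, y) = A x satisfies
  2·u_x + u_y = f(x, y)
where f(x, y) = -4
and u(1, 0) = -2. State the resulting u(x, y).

Substitute the ansatz u = A x into the left-hand side.
Derivatives of the ansatz:
  u_x = A
  u_y = 0
Term by term:
  2·u_x = 2 A
  u_y = 0
So the left-hand side equals
  2 A
This must equal f(x, y) = -4 identically.
Matching coefficients of the independent functions:
  [constant term]:  2 A = -4
Solving: A = -2.
Check against the point condition:
  u(1, 0) = -2  ⟹  A = -2  ✓
Hence u(x, y) = - 2 x.

Answer: u(x, y) = - 2 x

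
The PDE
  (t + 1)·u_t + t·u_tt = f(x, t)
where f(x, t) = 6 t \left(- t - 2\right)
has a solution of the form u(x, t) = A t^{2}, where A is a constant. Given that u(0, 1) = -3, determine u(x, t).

Substitute the ansatz u = A t^{2} into the left-hand side.
Derivatives of the ansatz:
  u_t = 2 A t
  u_tt = 2 A
Term by term:
  (t + 1)·u_t = 2 A t^{2} + 2 A t
  t·u_tt = 2 A t
So the left-hand side equals
  2 A t^{2} + 4 A t
This must equal f(x, t) identically; expanded, f = - 6 t^{2} - 12 t.
Matching coefficients of the independent functions:
  [t]:  4 A = -12
  [t^{2}]:  2 A = -6
Solving: A = -3.
Check against the point condition:
  u(0, 1) = -3  ⟹  A = -3  ✓
Hence u(x, t) = - 3 t^{2}.

Answer: u(x, t) = - 3 t^{2}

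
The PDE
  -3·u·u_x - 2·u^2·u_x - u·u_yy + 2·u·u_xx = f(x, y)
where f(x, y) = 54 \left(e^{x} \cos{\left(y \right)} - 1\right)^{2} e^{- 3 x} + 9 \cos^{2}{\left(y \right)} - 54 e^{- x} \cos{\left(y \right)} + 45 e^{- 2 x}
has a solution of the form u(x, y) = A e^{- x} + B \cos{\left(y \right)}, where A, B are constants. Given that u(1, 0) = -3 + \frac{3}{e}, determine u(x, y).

Answer: u(x, y) = - 3 \cos{\left(y \right)} + 3 e^{- x}

Derivation:
Substitute the ansatz u = A e^{- x} + B \cos{\left(y \right)} into the left-hand side.
Derivatives of the ansatz:
  u_x = - A e^{- x}
  u_yy = - B \cos{\left(y \right)}
  u_xx = A e^{- x}
Term by term:
  -3·u·u_x = 3 A^{2} e^{- 2 x} + 3 A B e^{- x} \cos{\left(y \right)}
  -2·u^2·u_x = 2 A^{3} e^{- 3 x} + 4 A^{2} B e^{- 2 x} \cos{\left(y \right)} + 2 A B^{2} e^{- x} \cos^{2}{\left(y \right)}
  -u·u_yy = A B e^{- x} \cos{\left(y \right)} + B^{2} \cos^{2}{\left(y \right)}
  2·u·u_xx = 2 A^{2} e^{- 2 x} + 2 A B e^{- x} \cos{\left(y \right)}
So the left-hand side equals
  2 A^{3} e^{- 3 x} + 4 A^{2} B e^{- 2 x} \cos{\left(y \right)} + 5 A^{2} e^{- 2 x} + 2 A B^{2} e^{- x} \cos^{2}{\left(y \right)} + 6 A B e^{- x} \cos{\left(y \right)} + B^{2} \cos^{2}{\left(y \right)}
This must equal f(x, y) identically; expanded, f = 9 \cos^{2}{\left(y \right)} + 54 e^{- x} \cos^{2}{\left(y \right)} - 54 e^{- x} \cos{\left(y \right)} - 108 e^{- 2 x} \cos{\left(y \right)} + 45 e^{- 2 x} + 54 e^{- 3 x}.
Matching coefficients of the independent functions:
  [e^{- 2 x} \cos{\left(y \right)}]:  4 A^{2} B = -108
  [e^{- x} \cos{\left(y \right)}]:  6 A B = -54
  [e^{- x} \cos^{2}{\left(y \right)}]:  2 A B^{2} = 54
  [e^{- 3 x}]:  2 A^{3} = 54
  [e^{- 2 x}]:  5 A^{2} = 45
  [\cos^{2}{\left(y \right)}]:  B^{2} = 9
Solving: A = 3, B = -3.
Check against the point condition:
  u(1, 0) = -3 + \frac{3}{e}  ⟹  \frac{A}{e} + B = -3 + \frac{3}{e}  ✓
Hence u(x, y) = - 3 \cos{\left(y \right)} + 3 e^{- x}.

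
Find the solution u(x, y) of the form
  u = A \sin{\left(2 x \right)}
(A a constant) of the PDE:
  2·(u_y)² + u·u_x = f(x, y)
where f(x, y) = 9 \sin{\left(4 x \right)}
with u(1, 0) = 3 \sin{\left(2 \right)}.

Substitute the ansatz u = A \sin{\left(2 x \right)} into the left-hand side.
Derivatives of the ansatz:
  u_y = 0
  u_x = 2 A \cos{\left(2 x \right)}
Term by term:
  2·(u_y)² = 0
  u·u_x = 2 A^{2} \sin{\left(2 x \right)} \cos{\left(2 x \right)}
So the left-hand side equals
  2 A^{2} \sin{\left(2 x \right)} \cos{\left(2 x \right)}
This must equal f(x, y) identically; expanded, f = 18 \sin{\left(2 x \right)} \cos{\left(2 x \right)}.
Matching coefficients of the independent functions:
  [\sin{\left(2 x \right)} \cos{\left(2 x \right)}]:  2 A^{2} = 18
These equations allow (A) = (-3) or (3).
Impose the point condition(s):
  u(1, 0) = 3 \sin{\left(2 \right)}  ⟹  A \sin{\left(2 \right)} = 3 \sin{\left(2 \right)}
Only A = 3 satisfies everything.
Hence u(x, y) = 3 \sin{\left(2 x \right)}.

Answer: u(x, y) = 3 \sin{\left(2 x \right)}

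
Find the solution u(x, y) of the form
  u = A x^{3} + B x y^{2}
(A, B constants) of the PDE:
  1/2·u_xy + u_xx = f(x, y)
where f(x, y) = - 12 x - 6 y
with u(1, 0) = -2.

Substitute the ansatz u = A x^{3} + B x y^{2} into the left-hand side.
Derivatives of the ansatz:
  u_xy = 2 B y
  u_xx = 6 A x
Term by term:
  1/2·u_xy = B y
  u_xx = 6 A x
So the left-hand side equals
  6 A x + B y
This must equal f(x, y) = - 12 x - 6 y identically.
Matching coefficients of the independent functions:
  [x]:  6 A = -12
  [y]:  B = -6
Solving: A = -2, B = -6.
Check against the point condition:
  u(1, 0) = -2  ⟹  A = -2  ✓
Hence u(x, y) = - 2 x^{3} - 6 x y^{2}.

Answer: u(x, y) = - 2 x^{3} - 6 x y^{2}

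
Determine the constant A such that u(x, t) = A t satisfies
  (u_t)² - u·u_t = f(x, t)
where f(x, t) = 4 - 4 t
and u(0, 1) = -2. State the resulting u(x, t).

Answer: u(x, t) = - 2 t

Derivation:
Substitute the ansatz u = A t into the left-hand side.
Derivatives of the ansatz:
  u_t = A
Term by term:
  (u_t)² = A^{2}
  -u·u_t = - A^{2} t
So the left-hand side equals
  - A^{2} t + A^{2}
This must equal f(x, t) = 4 - 4 t identically.
Matching coefficients of the independent functions:
  [constant term]:  A^{2} = 4
  [t]:  - A^{2} = -4
These equations allow (A) = (-2) or (2).
Impose the point condition(s):
  u(0, 1) = -2  ⟹  A = -2
Only A = -2 satisfies everything.
Hence u(x, t) = - 2 t.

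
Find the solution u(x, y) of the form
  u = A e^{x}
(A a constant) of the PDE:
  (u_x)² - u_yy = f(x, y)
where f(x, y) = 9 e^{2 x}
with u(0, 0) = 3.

Substitute the ansatz u = A e^{x} into the left-hand side.
Derivatives of the ansatz:
  u_x = A e^{x}
  u_yy = 0
Term by term:
  (u_x)² = A^{2} e^{2 x}
  -u_yy = 0
So the left-hand side equals
  A^{2} e^{2 x}
This must equal f(x, y) = 9 e^{2 x} identically.
Matching coefficients of the independent functions:
  [e^{2 x}]:  A^{2} = 9
These equations allow (A) = (-3) or (3).
Impose the point condition(s):
  u(0, 0) = 3  ⟹  A = 3
Only A = 3 satisfies everything.
Hence u(x, y) = 3 e^{x}.

Answer: u(x, y) = 3 e^{x}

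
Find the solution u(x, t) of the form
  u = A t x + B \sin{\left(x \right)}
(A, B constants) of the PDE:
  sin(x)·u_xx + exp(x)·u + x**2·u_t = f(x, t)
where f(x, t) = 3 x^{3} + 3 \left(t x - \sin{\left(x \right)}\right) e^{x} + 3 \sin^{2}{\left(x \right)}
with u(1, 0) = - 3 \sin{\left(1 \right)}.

Substitute the ansatz u = A t x + B \sin{\left(x \right)} into the left-hand side.
Derivatives of the ansatz:
  u_xx = - B \sin{\left(x \right)}
  u_t = A x
Term by term:
  sin(x)·u_xx = - B \sin^{2}{\left(x \right)}
  exp(x)·u = A t x e^{x} + B e^{x} \sin{\left(x \right)}
  x**2·u_t = A x^{3}
So the left-hand side equals
  A t x e^{x} + A x^{3} + B e^{x} \sin{\left(x \right)} - B \sin^{2}{\left(x \right)}
This must equal f(x, t) identically; expanded, f = 3 t x e^{x} + 3 x^{3} - 3 e^{x} \sin{\left(x \right)} + 3 \sin^{2}{\left(x \right)}.
Matching coefficients of the independent functions:
  [x^{3}, t x e^{x}]:  A = 3
  [e^{x} \sin{\left(x \right)}]:  B = -3
  [\sin^{2}{\left(x \right)}]:  - B = 3
Solving: A = 3, B = -3.
Check against the point condition:
  u(1, 0) = - 3 \sin{\left(1 \right)}  ⟹  B \sin{\left(1 \right)} = - 3 \sin{\left(1 \right)}  ✓
Hence u(x, t) = 3 t x - 3 \sin{\left(x \right)}.

Answer: u(x, t) = 3 t x - 3 \sin{\left(x \right)}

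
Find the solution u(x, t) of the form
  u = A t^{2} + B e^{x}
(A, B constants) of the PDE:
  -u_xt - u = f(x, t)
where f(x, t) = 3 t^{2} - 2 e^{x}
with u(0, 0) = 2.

Substitute the ansatz u = A t^{2} + B e^{x} into the left-hand side.
Derivatives of the ansatz:
  u_xt = 0
Term by term:
  -u_xt = 0
  -u = - A t^{2} - B e^{x}
So the left-hand side equals
  - A t^{2} - B e^{x}
This must equal f(x, t) = 3 t^{2} - 2 e^{x} identically.
Matching coefficients of the independent functions:
  [t^{2}]:  - A = 3
  [e^{x}]:  - B = -2
Solving: A = -3, B = 2.
Check against the point condition:
  u(0, 0) = 2  ⟹  B = 2  ✓
Hence u(x, t) = - 3 t^{2} + 2 e^{x}.

Answer: u(x, t) = - 3 t^{2} + 2 e^{x}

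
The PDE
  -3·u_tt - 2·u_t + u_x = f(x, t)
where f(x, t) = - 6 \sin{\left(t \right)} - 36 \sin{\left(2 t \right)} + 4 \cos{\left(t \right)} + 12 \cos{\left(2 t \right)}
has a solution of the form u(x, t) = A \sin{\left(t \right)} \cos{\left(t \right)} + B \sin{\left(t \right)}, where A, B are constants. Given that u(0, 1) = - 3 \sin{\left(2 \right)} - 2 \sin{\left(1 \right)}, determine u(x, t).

Substitute the ansatz u = A \sin{\left(t \right)} \cos{\left(t \right)} + B \sin{\left(t \right)} into the left-hand side.
Derivatives of the ansatz:
  u_tt = - 4 A \sin{\left(t \right)} \cos{\left(t \right)} - B \sin{\left(t \right)}
  u_t = - A \sin^{2}{\left(t \right)} + A \cos^{2}{\left(t \right)} + B \cos{\left(t \right)}
  u_x = 0
Term by term:
  -3·u_tt = 12 A \sin{\left(t \right)} \cos{\left(t \right)} + 3 B \sin{\left(t \right)}
  -2·u_t = 2 A \sin^{2}{\left(t \right)} - 2 A \cos^{2}{\left(t \right)} - 2 B \cos{\left(t \right)}
  u_x = 0
So the left-hand side equals
  2 A \sin^{2}{\left(t \right)} + 12 A \sin{\left(t \right)} \cos{\left(t \right)} - 2 A \cos^{2}{\left(t \right)} + 3 B \sin{\left(t \right)} - 2 B \cos{\left(t \right)}
This must equal f(x, t) identically; expanded, f = - 12 \sin^{2}{\left(t \right)} - 72 \sin{\left(t \right)} \cos{\left(t \right)} - 6 \sin{\left(t \right)} + 12 \cos^{2}{\left(t \right)} + 4 \cos{\left(t \right)}.
Matching coefficients of the independent functions:
  [\sin{\left(t \right)} \cos{\left(t \right)}]:  12 A = -72
  [\sin{\left(t \right)}]:  3 B = -6
  [\sin^{2}{\left(t \right)}]:  2 A = -12
  [\cos{\left(t \right)}]:  - 2 B = 4
  [\cos^{2}{\left(t \right)}]:  - 2 A = 12
Solving: A = -6, B = -2.
Check against the point condition:
  u(0, 1) = - 3 \sin{\left(2 \right)} - 2 \sin{\left(1 \right)}  ⟹  A \sin{\left(1 \right)} \cos{\left(1 \right)} + B \sin{\left(1 \right)} = - 3 \sin{\left(2 \right)} - 2 \sin{\left(1 \right)}  ✓
Hence u(x, t) = - 6 \sin{\left(t \right)} \cos{\left(t \right)} - 2 \sin{\left(t \right)}.

Answer: u(x, t) = - 6 \sin{\left(t \right)} \cos{\left(t \right)} - 2 \sin{\left(t \right)}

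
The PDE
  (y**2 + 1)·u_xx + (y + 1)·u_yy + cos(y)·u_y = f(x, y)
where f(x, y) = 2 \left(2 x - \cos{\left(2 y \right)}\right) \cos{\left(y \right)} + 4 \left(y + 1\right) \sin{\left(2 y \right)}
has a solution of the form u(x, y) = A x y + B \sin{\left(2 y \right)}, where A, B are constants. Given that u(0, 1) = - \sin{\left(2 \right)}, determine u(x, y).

Substitute the ansatz u = A x y + B \sin{\left(2 y \right)} into the left-hand side.
Derivatives of the ansatz:
  u_xx = 0
  u_yy = - 4 B \sin{\left(2 y \right)}
  u_y = A x + 2 B \cos{\left(2 y \right)}
Term by term:
  (y**2 + 1)·u_xx = 0
  (y + 1)·u_yy = - 4 B y \sin{\left(2 y \right)} - 4 B \sin{\left(2 y \right)}
  cos(y)·u_y = A x \cos{\left(y \right)} + 2 B \cos{\left(y \right)} \cos{\left(2 y \right)}
So the left-hand side equals
  A x \cos{\left(y \right)} - 4 B y \sin{\left(2 y \right)} - 4 B \sin{\left(2 y \right)} + 2 B \cos{\left(y \right)} \cos{\left(2 y \right)}
This must equal f(x, y) identically; expanded, f = 4 x \cos{\left(y \right)} + 4 y \sin{\left(2 y \right)} + 4 \sin{\left(2 y \right)} - 2 \cos{\left(y \right)} \cos{\left(2 y \right)}.
Matching coefficients of the independent functions:
  [x \cos{\left(y \right)}]:  A = 4
  [y \sin{\left(2 y \right)}, \sin{\left(2 y \right)}]:  - 4 B = 4
  [\cos{\left(y \right)} \cos{\left(2 y \right)}]:  2 B = -2
Solving: A = 4, B = -1.
Check against the point condition:
  u(0, 1) = - \sin{\left(2 \right)}  ⟹  B \sin{\left(2 \right)} = - \sin{\left(2 \right)}  ✓
Hence u(x, y) = 4 x y - \sin{\left(2 y \right)}.

Answer: u(x, y) = 4 x y - \sin{\left(2 y \right)}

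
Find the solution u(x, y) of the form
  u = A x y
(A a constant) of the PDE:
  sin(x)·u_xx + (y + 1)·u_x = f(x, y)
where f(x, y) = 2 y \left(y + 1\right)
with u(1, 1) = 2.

Substitute the ansatz u = A x y into the left-hand side.
Derivatives of the ansatz:
  u_xx = 0
  u_x = A y
Term by term:
  sin(x)·u_xx = 0
  (y + 1)·u_x = A y^{2} + A y
So the left-hand side equals
  A y^{2} + A y
This must equal f(x, y) identically; expanded, f = 2 y^{2} + 2 y.
Matching coefficients of the independent functions:
  [y, y^{2}]:  A = 2
Solving: A = 2.
Check against the point condition:
  u(1, 1) = 2  ⟹  A = 2  ✓
Hence u(x, y) = 2 x y.

Answer: u(x, y) = 2 x y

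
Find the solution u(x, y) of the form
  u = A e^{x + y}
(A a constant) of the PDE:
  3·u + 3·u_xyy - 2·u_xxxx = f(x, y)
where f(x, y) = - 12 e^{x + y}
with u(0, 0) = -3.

Substitute the ansatz u = A e^{x + y} into the left-hand side.
Derivatives of the ansatz:
  u_xyy = A e^{x} e^{y}
  u_xxxx = A e^{x} e^{y}
Term by term:
  3·u = 3 A e^{x} e^{y}
  3·u_xyy = 3 A e^{x} e^{y}
  -2·u_xxxx = - 2 A e^{x} e^{y}
So the left-hand side equals
  4 A e^{x} e^{y}
This must equal f(x, y) identically; expanded, f = - 12 e^{x} e^{y}.
Matching coefficients of the independent functions:
  [e^{x} e^{y}]:  4 A = -12
Solving: A = -3.
Check against the point condition:
  u(0, 0) = -3  ⟹  A = -3  ✓
Hence u(x, y) = - 3 e^{x + y}.

Answer: u(x, y) = - 3 e^{x + y}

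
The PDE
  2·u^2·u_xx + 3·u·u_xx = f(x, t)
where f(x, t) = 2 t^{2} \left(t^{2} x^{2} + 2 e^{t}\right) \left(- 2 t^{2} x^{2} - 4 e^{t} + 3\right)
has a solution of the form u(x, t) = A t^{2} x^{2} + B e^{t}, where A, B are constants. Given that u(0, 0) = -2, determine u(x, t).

Substitute the ansatz u = A t^{2} x^{2} + B e^{t} into the left-hand side.
Derivatives of the ansatz:
  u_xx = 2 A t^{2}
Term by term:
  2·u^2·u_xx = 4 A^{3} t^{6} x^{4} + 8 A^{2} B t^{4} x^{2} e^{t} + 4 A B^{2} t^{2} e^{2 t}
  3·u·u_xx = 6 A^{2} t^{4} x^{2} + 6 A B t^{2} e^{t}
So the left-hand side equals
  4 A^{3} t^{6} x^{4} + 8 A^{2} B t^{4} x^{2} e^{t} + 6 A^{2} t^{4} x^{2} + 4 A B^{2} t^{2} e^{2 t} + 6 A B t^{2} e^{t}
This must equal f(x, t) identically; expanded, f = - 4 t^{6} x^{4} - 16 t^{4} x^{2} e^{t} + 6 t^{4} x^{2} - 16 t^{2} e^{2 t} + 12 t^{2} e^{t}.
Matching coefficients of the independent functions:
  [t^{2} e^{t}]:  6 A B = 12
  [t^{2} e^{2 t}]:  4 A B^{2} = -16
  [t^{4} x^{2}]:  6 A^{2} = 6
  [t^{6} x^{4}]:  4 A^{3} = -4
  [t^{4} x^{2} e^{t}]:  8 A^{2} B = -16
Solving: A = -1, B = -2.
Check against the point condition:
  u(0, 0) = -2  ⟹  B = -2  ✓
Hence u(x, t) = - t^{2} x^{2} - 2 e^{t}.

Answer: u(x, t) = - t^{2} x^{2} - 2 e^{t}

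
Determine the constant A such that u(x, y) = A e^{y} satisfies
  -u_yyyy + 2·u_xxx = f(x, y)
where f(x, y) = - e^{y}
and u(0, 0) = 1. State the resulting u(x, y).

Substitute the ansatz u = A e^{y} into the left-hand side.
Derivatives of the ansatz:
  u_yyyy = A e^{y}
  u_xxx = 0
Term by term:
  -u_yyyy = - A e^{y}
  2·u_xxx = 0
So the left-hand side equals
  - A e^{y}
This must equal f(x, y) = - e^{y} identically.
Matching coefficients of the independent functions:
  [e^{y}]:  - A = -1
Solving: A = 1.
Check against the point condition:
  u(0, 0) = 1  ⟹  A = 1  ✓
Hence u(x, y) = e^{y}.

Answer: u(x, y) = e^{y}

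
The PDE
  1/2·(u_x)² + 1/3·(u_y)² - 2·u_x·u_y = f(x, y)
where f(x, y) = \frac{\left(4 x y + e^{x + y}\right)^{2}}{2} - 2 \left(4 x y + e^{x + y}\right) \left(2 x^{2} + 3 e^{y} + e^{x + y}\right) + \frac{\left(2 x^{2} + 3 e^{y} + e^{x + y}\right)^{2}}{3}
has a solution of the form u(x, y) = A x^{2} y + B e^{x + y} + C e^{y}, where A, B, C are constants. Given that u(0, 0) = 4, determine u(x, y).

Answer: u(x, y) = 2 x^{2} y + 3 e^{y} + e^{x + y}

Derivation:
Substitute the ansatz u = A x^{2} y + B e^{x + y} + C e^{y} into the left-hand side.
Derivatives of the ansatz:
  u_x = 2 A x y + B e^{x} e^{y}
  u_y = A x^{2} + B e^{x} e^{y} + C e^{y}
Term by term:
  1/2·(u_x)² = 2 A^{2} x^{2} y^{2} + 2 A B x y e^{x} e^{y} + \frac{B^{2} e^{2 x} e^{2 y}}{2}
  1/3·(u_y)² = \frac{A^{2} x^{4}}{3} + \frac{2 A B x^{2} e^{x} e^{y}}{3} + \frac{2 A C x^{2} e^{y}}{3} + \frac{B^{2} e^{2 x} e^{2 y}}{3} + \frac{2 B C e^{x} e^{2 y}}{3} + \frac{C^{2} e^{2 y}}{3}
  -2·u_x·u_y = - 4 A^{2} x^{3} y - 2 A B x^{2} e^{x} e^{y} - 4 A B x y e^{x} e^{y} - 4 A C x y e^{y} - 2 B^{2} e^{2 x} e^{2 y} - 2 B C e^{x} e^{2 y}
So the left-hand side equals
  \frac{A^{2} x^{4}}{3} - 4 A^{2} x^{3} y + 2 A^{2} x^{2} y^{2} - \frac{4 A B x^{2} e^{x} e^{y}}{3} - 2 A B x y e^{x} e^{y} + \frac{2 A C x^{2} e^{y}}{3} - 4 A C x y e^{y} - \frac{7 B^{2} e^{2 x} e^{2 y}}{6} - \frac{4 B C e^{x} e^{2 y}}{3} + \frac{C^{2} e^{2 y}}{3}
This must equal f(x, y) identically; expanded, f = \frac{4 x^{4}}{3} - 16 x^{3} y + 8 x^{2} y^{2} - \frac{8 x^{2} e^{x} e^{y}}{3} + 4 x^{2} e^{y} - 4 x y e^{x} e^{y} - 24 x y e^{y} - \frac{7 e^{2 x} e^{2 y}}{6} - 4 e^{x} e^{2 y} + 3 e^{2 y}.
Matching coefficients of the independent functions:
  [x^{4}]:  \frac{A^{2}}{3} = \frac{4}{3}
  [x^{2} y^{2}]:  2 A^{2} = 8
  [x^{2} e^{y}]:  \frac{2 A C}{3} = 4
  [x^{3} y]:  - 4 A^{2} = -16
  [e^{x} e^{2 y}]:  - \frac{4 B C}{3} = -4
  [e^{2 x} e^{2 y}]:  - \frac{7 B^{2}}{6} = - \frac{7}{6}
  [x y e^{y}]:  - 4 A C = -24
  [x^{2} e^{x} e^{y}]:  - \frac{4 A B}{3} = - \frac{8}{3}
  [x y e^{x} e^{y}]:  - 2 A B = -4
  [e^{2 y}]:  \frac{C^{2}}{3} = 3
These equations allow (A, B, C) = (-2, -1, -3) or (2, 1, 3).
Impose the point condition(s):
  u(0, 0) = 4  ⟹  B + C = 4
Only A = 2, B = 1, C = 3 satisfies everything.
Hence u(x, y) = 2 x^{2} y + 3 e^{y} + e^{x + y}.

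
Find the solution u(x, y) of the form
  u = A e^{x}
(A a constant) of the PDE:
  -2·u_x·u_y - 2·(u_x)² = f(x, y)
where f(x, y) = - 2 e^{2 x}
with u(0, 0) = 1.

Answer: u(x, y) = e^{x}

Derivation:
Substitute the ansatz u = A e^{x} into the left-hand side.
Derivatives of the ansatz:
  u_x = A e^{x}
  u_y = 0
Term by term:
  -2·u_x·u_y = 0
  -2·(u_x)² = - 2 A^{2} e^{2 x}
So the left-hand side equals
  - 2 A^{2} e^{2 x}
This must equal f(x, y) = - 2 e^{2 x} identically.
Matching coefficients of the independent functions:
  [e^{2 x}]:  - 2 A^{2} = -2
These equations allow (A) = (-1) or (1).
Impose the point condition(s):
  u(0, 0) = 1  ⟹  A = 1
Only A = 1 satisfies everything.
Hence u(x, y) = e^{x}.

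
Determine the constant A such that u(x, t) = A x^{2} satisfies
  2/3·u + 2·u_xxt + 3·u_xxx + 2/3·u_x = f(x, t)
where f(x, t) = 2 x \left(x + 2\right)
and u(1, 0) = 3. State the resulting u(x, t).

Substitute the ansatz u = A x^{2} into the left-hand side.
Derivatives of the ansatz:
  u_xxt = 0
  u_xxx = 0
  u_x = 2 A x
Term by term:
  2/3·u = \frac{2 A x^{2}}{3}
  2·u_xxt = 0
  3·u_xxx = 0
  2/3·u_x = \frac{4 A x}{3}
So the left-hand side equals
  \frac{2 A x^{2}}{3} + \frac{4 A x}{3}
This must equal f(x, t) identically; expanded, f = 2 x^{2} + 4 x.
Matching coefficients of the independent functions:
  [x]:  \frac{4 A}{3} = 4
  [x^{2}]:  \frac{2 A}{3} = 2
Solving: A = 3.
Check against the point condition:
  u(1, 0) = 3  ⟹  A = 3  ✓
Hence u(x, t) = 3 x^{2}.

Answer: u(x, t) = 3 x^{2}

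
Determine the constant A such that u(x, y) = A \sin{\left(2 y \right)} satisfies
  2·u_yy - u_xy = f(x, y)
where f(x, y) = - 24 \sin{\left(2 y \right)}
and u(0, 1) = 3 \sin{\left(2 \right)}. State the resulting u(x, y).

Substitute the ansatz u = A \sin{\left(2 y \right)} into the left-hand side.
Derivatives of the ansatz:
  u_yy = - 4 A \sin{\left(2 y \right)}
  u_xy = 0
Term by term:
  2·u_yy = - 8 A \sin{\left(2 y \right)}
  -u_xy = 0
So the left-hand side equals
  - 8 A \sin{\left(2 y \right)}
This must equal f(x, y) = - 24 \sin{\left(2 y \right)} identically.
Matching coefficients of the independent functions:
  [\sin{\left(2 y \right)}]:  - 8 A = -24
Solving: A = 3.
Check against the point condition:
  u(0, 1) = 3 \sin{\left(2 \right)}  ⟹  A \sin{\left(2 \right)} = 3 \sin{\left(2 \right)}  ✓
Hence u(x, y) = 3 \sin{\left(2 y \right)}.

Answer: u(x, y) = 3 \sin{\left(2 y \right)}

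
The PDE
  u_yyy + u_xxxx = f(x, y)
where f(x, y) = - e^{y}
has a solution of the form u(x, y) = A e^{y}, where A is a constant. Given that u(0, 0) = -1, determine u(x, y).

Substitute the ansatz u = A e^{y} into the left-hand side.
Derivatives of the ansatz:
  u_yyy = A e^{y}
  u_xxxx = 0
Term by term:
  u_yyy = A e^{y}
  u_xxxx = 0
So the left-hand side equals
  A e^{y}
This must equal f(x, y) = - e^{y} identically.
Matching coefficients of the independent functions:
  [e^{y}]:  A = -1
Solving: A = -1.
Check against the point condition:
  u(0, 0) = -1  ⟹  A = -1  ✓
Hence u(x, y) = - e^{y}.

Answer: u(x, y) = - e^{y}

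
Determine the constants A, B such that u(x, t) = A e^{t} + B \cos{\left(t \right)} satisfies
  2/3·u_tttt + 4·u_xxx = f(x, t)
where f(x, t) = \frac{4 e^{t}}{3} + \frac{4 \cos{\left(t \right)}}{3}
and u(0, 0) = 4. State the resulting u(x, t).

Substitute the ansatz u = A e^{t} + B \cos{\left(t \right)} into the left-hand side.
Derivatives of the ansatz:
  u_tttt = A e^{t} + B \cos{\left(t \right)}
  u_xxx = 0
Term by term:
  2/3·u_tttt = \frac{2 A e^{t}}{3} + \frac{2 B \cos{\left(t \right)}}{3}
  4·u_xxx = 0
So the left-hand side equals
  \frac{2 A e^{t}}{3} + \frac{2 B \cos{\left(t \right)}}{3}
This must equal f(x, t) = \frac{4 e^{t}}{3} + \frac{4 \cos{\left(t \right)}}{3} identically.
Matching coefficients of the independent functions:
  [e^{t}]:  \frac{2 A}{3} = \frac{4}{3}
  [\cos{\left(t \right)}]:  \frac{2 B}{3} = \frac{4}{3}
Solving: A = 2, B = 2.
Check against the point condition:
  u(0, 0) = 4  ⟹  A + B = 4  ✓
Hence u(x, t) = 2 e^{t} + 2 \cos{\left(t \right)}.

Answer: u(x, t) = 2 e^{t} + 2 \cos{\left(t \right)}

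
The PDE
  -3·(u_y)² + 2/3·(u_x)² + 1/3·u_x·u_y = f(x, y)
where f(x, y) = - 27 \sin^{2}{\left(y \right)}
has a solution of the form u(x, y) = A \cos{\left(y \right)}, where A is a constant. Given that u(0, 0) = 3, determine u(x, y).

Substitute the ansatz u = A \cos{\left(y \right)} into the left-hand side.
Derivatives of the ansatz:
  u_y = - A \sin{\left(y \right)}
  u_x = 0
Term by term:
  -3·(u_y)² = - 3 A^{2} \sin^{2}{\left(y \right)}
  2/3·(u_x)² = 0
  1/3·u_x·u_y = 0
So the left-hand side equals
  - 3 A^{2} \sin^{2}{\left(y \right)}
This must equal f(x, y) = - 27 \sin^{2}{\left(y \right)} identically.
Matching coefficients of the independent functions:
  [\sin^{2}{\left(y \right)}]:  - 3 A^{2} = -27
These equations allow (A) = (-3) or (3).
Impose the point condition(s):
  u(0, 0) = 3  ⟹  A = 3
Only A = 3 satisfies everything.
Hence u(x, y) = 3 \cos{\left(y \right)}.

Answer: u(x, y) = 3 \cos{\left(y \right)}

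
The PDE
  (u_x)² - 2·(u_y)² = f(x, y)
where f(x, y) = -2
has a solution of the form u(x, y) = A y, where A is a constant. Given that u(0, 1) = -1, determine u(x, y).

Answer: u(x, y) = - y

Derivation:
Substitute the ansatz u = A y into the left-hand side.
Derivatives of the ansatz:
  u_x = 0
  u_y = A
Term by term:
  (u_x)² = 0
  -2·(u_y)² = - 2 A^{2}
So the left-hand side equals
  - 2 A^{2}
This must equal f(x, y) = -2 identically.
Matching coefficients of the independent functions:
  [constant term]:  - 2 A^{2} = -2
These equations allow (A) = (-1) or (1).
Impose the point condition(s):
  u(0, 1) = -1  ⟹  A = -1
Only A = -1 satisfies everything.
Hence u(x, y) = - y.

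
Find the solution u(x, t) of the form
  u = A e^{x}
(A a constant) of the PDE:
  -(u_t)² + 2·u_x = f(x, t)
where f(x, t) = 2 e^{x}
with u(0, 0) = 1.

Substitute the ansatz u = A e^{x} into the left-hand side.
Derivatives of the ansatz:
  u_t = 0
  u_x = A e^{x}
Term by term:
  -(u_t)² = 0
  2·u_x = 2 A e^{x}
So the left-hand side equals
  2 A e^{x}
This must equal f(x, t) = 2 e^{x} identically.
Matching coefficients of the independent functions:
  [e^{x}]:  2 A = 2
Solving: A = 1.
Check against the point condition:
  u(0, 0) = 1  ⟹  A = 1  ✓
Hence u(x, t) = e^{x}.

Answer: u(x, t) = e^{x}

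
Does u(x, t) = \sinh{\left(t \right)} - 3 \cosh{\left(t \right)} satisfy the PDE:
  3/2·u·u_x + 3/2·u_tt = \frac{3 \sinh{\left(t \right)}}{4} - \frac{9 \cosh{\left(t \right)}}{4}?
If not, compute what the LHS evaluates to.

Evaluate each term of the left-hand side for u = \sinh{\left(t \right)} - 3 \cosh{\left(t \right)}.
Derivatives:
  u_x = 0
  u_tt = \sinh{\left(t \right)} - 3 \cosh{\left(t \right)}
Terms:
  3/2·u·u_x = 0
  3/2·u_tt = \frac{3 \sinh{\left(t \right)}}{2} - \frac{9 \cosh{\left(t \right)}}{2}
Sum: LHS = \frac{3 \sinh{\left(t \right)}}{2} - \frac{9 \cosh{\left(t \right)}}{2}
Given right-hand side: \frac{3 \sinh{\left(t \right)}}{4} - \frac{9 \cosh{\left(t \right)}}{4}. Difference LHS − RHS = \frac{3 \sinh{\left(t \right)}}{4} - \frac{9 \cosh{\left(t \right)}}{4} ≠ 0, so u is not a solution.

Answer: No, the LHS evaluates to \frac{3 \sinh{\left(t \right)}}{2} - \frac{9 \cosh{\left(t \right)}}{2}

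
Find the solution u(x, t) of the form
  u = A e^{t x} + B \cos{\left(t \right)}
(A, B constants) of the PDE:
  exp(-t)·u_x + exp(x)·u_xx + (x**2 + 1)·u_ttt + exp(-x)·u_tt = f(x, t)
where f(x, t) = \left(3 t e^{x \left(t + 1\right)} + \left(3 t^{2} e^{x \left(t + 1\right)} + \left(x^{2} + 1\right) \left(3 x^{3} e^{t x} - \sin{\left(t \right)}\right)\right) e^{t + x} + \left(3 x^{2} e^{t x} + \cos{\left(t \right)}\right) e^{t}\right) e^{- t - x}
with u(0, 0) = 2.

Answer: u(x, t) = 3 e^{t x} - \cos{\left(t \right)}

Derivation:
Substitute the ansatz u = A e^{t x} + B \cos{\left(t \right)} into the left-hand side.
Derivatives of the ansatz:
  u_x = A t e^{t x}
  u_xx = A t^{2} e^{t x}
  u_ttt = A x^{3} e^{t x} + B \sin{\left(t \right)}
  u_tt = A x^{2} e^{t x} - B \cos{\left(t \right)}
Term by term:
  exp(-t)·u_x = A t e^{- t} e^{t x}
  exp(x)·u_xx = A t^{2} e^{x} e^{t x}
  (x**2 + 1)·u_ttt = A x^{5} e^{t x} + A x^{3} e^{t x} + B x^{2} \sin{\left(t \right)} + B \sin{\left(t \right)}
  exp(-x)·u_tt = A x^{2} e^{- x} e^{t x} - B e^{- x} \cos{\left(t \right)}
So the left-hand side equals
  A t^{2} e^{x} e^{t x} + A t e^{- t} e^{t x} + A x^{5} e^{t x} + A x^{3} e^{t x} + A x^{2} e^{- x} e^{t x} + B x^{2} \sin{\left(t \right)} + B \sin{\left(t \right)} - B e^{- x} \cos{\left(t \right)}
This must equal f(x, t) identically; expanded, f = 3 t^{2} e^{x} e^{t x} + 3 t e^{- t} e^{t x} + 3 x^{5} e^{t x} + 3 x^{3} e^{t x} - x^{2} \sin{\left(t \right)} + 3 x^{2} e^{- x} e^{t x} - \sin{\left(t \right)} + e^{- x} \cos{\left(t \right)}.
Matching coefficients of the independent functions:
  [x^{2} \sin{\left(t \right)}, \sin{\left(t \right)}]:  B = -1
  [x^{3} e^{t x}, x^{5} e^{t x}, t e^{- t} e^{t x}, t^{2} e^{x} e^{t x}, …]:  A = 3
  [e^{- x} \cos{\left(t \right)}]:  - B = 1
Solving: A = 3, B = -1.
Check against the point condition:
  u(0, 0) = 2  ⟹  A + B = 2  ✓
Hence u(x, t) = 3 e^{t x} - \cos{\left(t \right)}.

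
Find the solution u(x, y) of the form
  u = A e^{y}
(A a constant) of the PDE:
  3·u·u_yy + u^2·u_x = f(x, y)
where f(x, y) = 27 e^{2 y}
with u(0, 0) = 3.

Substitute the ansatz u = A e^{y} into the left-hand side.
Derivatives of the ansatz:
  u_yy = A e^{y}
  u_x = 0
Term by term:
  3·u·u_yy = 3 A^{2} e^{2 y}
  u^2·u_x = 0
So the left-hand side equals
  3 A^{2} e^{2 y}
This must equal f(x, y) = 27 e^{2 y} identically.
Matching coefficients of the independent functions:
  [e^{2 y}]:  3 A^{2} = 27
These equations allow (A) = (-3) or (3).
Impose the point condition(s):
  u(0, 0) = 3  ⟹  A = 3
Only A = 3 satisfies everything.
Hence u(x, y) = 3 e^{y}.

Answer: u(x, y) = 3 e^{y}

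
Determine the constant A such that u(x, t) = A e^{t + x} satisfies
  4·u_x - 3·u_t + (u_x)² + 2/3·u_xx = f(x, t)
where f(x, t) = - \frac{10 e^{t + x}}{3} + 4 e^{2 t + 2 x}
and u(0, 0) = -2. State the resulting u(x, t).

Substitute the ansatz u = A e^{t + x} into the left-hand side.
Derivatives of the ansatz:
  u_x = A e^{t} e^{x}
  u_t = A e^{t} e^{x}
  u_xx = A e^{t} e^{x}
Term by term:
  4·u_x = 4 A e^{t} e^{x}
  -3·u_t = - 3 A e^{t} e^{x}
  (u_x)² = A^{2} e^{2 t} e^{2 x}
  2/3·u_xx = \frac{2 A e^{t} e^{x}}{3}
So the left-hand side equals
  A^{2} e^{2 t} e^{2 x} + \frac{5 A e^{t} e^{x}}{3}
This must equal f(x, t) identically; expanded, f = 4 e^{2 t} e^{2 x} - \frac{10 e^{t} e^{x}}{3}.
Matching coefficients of the independent functions:
  [e^{t} e^{x}]:  \frac{5 A}{3} = - \frac{10}{3}
  [e^{2 t} e^{2 x}]:  A^{2} = 4
Solving: A = -2.
Check against the point condition:
  u(0, 0) = -2  ⟹  A = -2  ✓
Hence u(x, t) = - 2 e^{t + x}.

Answer: u(x, t) = - 2 e^{t + x}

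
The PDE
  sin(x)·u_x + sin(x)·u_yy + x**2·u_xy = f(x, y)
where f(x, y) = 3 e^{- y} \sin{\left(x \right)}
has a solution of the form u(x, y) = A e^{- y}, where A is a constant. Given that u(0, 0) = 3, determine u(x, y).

Substitute the ansatz u = A e^{- y} into the left-hand side.
Derivatives of the ansatz:
  u_x = 0
  u_yy = A e^{- y}
  u_xy = 0
Term by term:
  sin(x)·u_x = 0
  sin(x)·u_yy = A e^{- y} \sin{\left(x \right)}
  x**2·u_xy = 0
So the left-hand side equals
  A e^{- y} \sin{\left(x \right)}
This must equal f(x, y) = 3 e^{- y} \sin{\left(x \right)} identically.
Matching coefficients of the independent functions:
  [e^{- y} \sin{\left(x \right)}]:  A = 3
Solving: A = 3.
Check against the point condition:
  u(0, 0) = 3  ⟹  A = 3  ✓
Hence u(x, y) = 3 e^{- y}.

Answer: u(x, y) = 3 e^{- y}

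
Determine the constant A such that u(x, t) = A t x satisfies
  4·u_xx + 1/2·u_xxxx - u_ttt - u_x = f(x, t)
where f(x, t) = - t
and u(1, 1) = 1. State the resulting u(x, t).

Substitute the ansatz u = A t x into the left-hand side.
Derivatives of the ansatz:
  u_xx = 0
  u_xxxx = 0
  u_ttt = 0
  u_x = A t
Term by term:
  4·u_xx = 0
  1/2·u_xxxx = 0
  -u_ttt = 0
  -u_x = - A t
So the left-hand side equals
  - A t
This must equal f(x, t) = - t identically.
Matching coefficients of the independent functions:
  [t]:  - A = -1
Solving: A = 1.
Check against the point condition:
  u(1, 1) = 1  ⟹  A = 1  ✓
Hence u(x, t) = t x.

Answer: u(x, t) = t x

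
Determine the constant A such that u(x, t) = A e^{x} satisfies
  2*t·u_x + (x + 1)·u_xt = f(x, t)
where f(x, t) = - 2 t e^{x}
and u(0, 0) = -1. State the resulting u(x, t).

Answer: u(x, t) = - e^{x}

Derivation:
Substitute the ansatz u = A e^{x} into the left-hand side.
Derivatives of the ansatz:
  u_x = A e^{x}
  u_xt = 0
Term by term:
  2*t·u_x = 2 A t e^{x}
  (x + 1)·u_xt = 0
So the left-hand side equals
  2 A t e^{x}
This must equal f(x, t) = - 2 t e^{x} identically.
Matching coefficients of the independent functions:
  [t e^{x}]:  2 A = -2
Solving: A = -1.
Check against the point condition:
  u(0, 0) = -1  ⟹  A = -1  ✓
Hence u(x, t) = - e^{x}.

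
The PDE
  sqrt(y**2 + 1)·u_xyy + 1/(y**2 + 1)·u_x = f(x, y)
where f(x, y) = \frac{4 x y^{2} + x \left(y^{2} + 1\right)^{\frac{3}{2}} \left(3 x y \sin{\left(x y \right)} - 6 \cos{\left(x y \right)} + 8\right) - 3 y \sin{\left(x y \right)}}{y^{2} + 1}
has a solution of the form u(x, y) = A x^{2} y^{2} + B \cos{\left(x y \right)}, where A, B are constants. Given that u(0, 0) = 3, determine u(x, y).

Substitute the ansatz u = A x^{2} y^{2} + B \cos{\left(x y \right)} into the left-hand side.
Derivatives of the ansatz:
  u_xyy = 4 A x + B x^{2} y \sin{\left(x y \right)} - 2 B x \cos{\left(x y \right)}
  u_x = 2 A x y^{2} - B y \sin{\left(x y \right)}
Term by term:
  sqrt(y**2 + 1)·u_xyy = 4 A x \sqrt{y^{2} + 1} + B x^{2} y \sqrt{y^{2} + 1} \sin{\left(x y \right)} - 2 B x \sqrt{y^{2} + 1} \cos{\left(x y \right)}
  1/(y**2 + 1)·u_x = \frac{2 A x y^{2}}{y^{2} + 1} - \frac{B y \sin{\left(x y \right)}}{y^{2} + 1}
So the left-hand side equals
  \frac{2 A x y^{2}}{y^{2} + 1} + 4 A x \sqrt{y^{2} + 1} + B x^{2} y \sqrt{y^{2} + 1} \sin{\left(x y \right)} - 2 B x \sqrt{y^{2} + 1} \cos{\left(x y \right)} - \frac{B y \sin{\left(x y \right)}}{y^{2} + 1}
This must equal f(x, y) identically; expanded, f = 3 x^{2} y \sqrt{y^{2} + 1} \sin{\left(x y \right)} + \frac{4 x y^{2}}{y^{2} + 1} - 6 x \sqrt{y^{2} + 1} \cos{\left(x y \right)} + 8 x \sqrt{y^{2} + 1} - \frac{3 y \sin{\left(x y \right)}}{y^{2} + 1}.
Matching coefficients of the independent functions:
  [x \sqrt{y^{2} + 1}]:  4 A = 8
  [\frac{x y^{2}}{y^{2} + 1}]:  2 A = 4
  [x \sqrt{y^{2} + 1} \cos{\left(x y \right)}]:  - 2 B = -6
  [\frac{y \sin{\left(x y \right)}}{y^{2} + 1}]:  - B = -3
  [x^{2} y \sqrt{y^{2} + 1} \sin{\left(x y \right)}]:  B = 3
Solving: A = 2, B = 3.
Check against the point condition:
  u(0, 0) = 3  ⟹  B = 3  ✓
Hence u(x, y) = 2 x^{2} y^{2} + 3 \cos{\left(x y \right)}.

Answer: u(x, y) = 2 x^{2} y^{2} + 3 \cos{\left(x y \right)}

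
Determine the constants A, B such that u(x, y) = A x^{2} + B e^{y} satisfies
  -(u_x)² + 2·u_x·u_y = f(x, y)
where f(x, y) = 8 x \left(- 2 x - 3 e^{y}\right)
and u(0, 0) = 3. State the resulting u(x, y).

Answer: u(x, y) = - 2 x^{2} + 3 e^{y}

Derivation:
Substitute the ansatz u = A x^{2} + B e^{y} into the left-hand side.
Derivatives of the ansatz:
  u_x = 2 A x
  u_y = B e^{y}
Term by term:
  -(u_x)² = - 4 A^{2} x^{2}
  2·u_x·u_y = 4 A B x e^{y}
So the left-hand side equals
  - 4 A^{2} x^{2} + 4 A B x e^{y}
This must equal f(x, y) identically; expanded, f = - 16 x^{2} - 24 x e^{y}.
Matching coefficients of the independent functions:
  [x^{2}]:  - 4 A^{2} = -16
  [x e^{y}]:  4 A B = -24
These equations allow (A, B) = (-2, 3) or (2, -3).
Impose the point condition(s):
  u(0, 0) = 3  ⟹  B = 3
Only A = -2, B = 3 satisfies everything.
Hence u(x, y) = - 2 x^{2} + 3 e^{y}.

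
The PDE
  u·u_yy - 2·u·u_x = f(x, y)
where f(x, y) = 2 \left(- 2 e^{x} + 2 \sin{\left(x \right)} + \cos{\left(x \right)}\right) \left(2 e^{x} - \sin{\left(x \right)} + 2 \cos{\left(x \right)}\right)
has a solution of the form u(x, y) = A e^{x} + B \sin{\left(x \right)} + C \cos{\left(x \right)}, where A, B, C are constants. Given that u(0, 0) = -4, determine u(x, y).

Answer: u(x, y) = - 2 e^{x} + \sin{\left(x \right)} - 2 \cos{\left(x \right)}

Derivation:
Substitute the ansatz u = A e^{x} + B \sin{\left(x \right)} + C \cos{\left(x \right)} into the left-hand side.
Derivatives of the ansatz:
  u_yy = 0
  u_x = A e^{x} + B \cos{\left(x \right)} - C \sin{\left(x \right)}
Term by term:
  u·u_yy = 0
  -2·u·u_x = - 2 A^{2} e^{2 x} - 2 A B e^{x} \sin{\left(x \right)} - 2 A B e^{x} \cos{\left(x \right)} + 2 A C e^{x} \sin{\left(x \right)} - 2 A C e^{x} \cos{\left(x \right)} - 2 B^{2} \sin{\left(x \right)} \cos{\left(x \right)} + 2 B C \sin^{2}{\left(x \right)} - 2 B C \cos^{2}{\left(x \right)} + 2 C^{2} \sin{\left(x \right)} \cos{\left(x \right)}
So the left-hand side equals
  - 2 A^{2} e^{2 x} - 2 A B e^{x} \sin{\left(x \right)} - 2 A B e^{x} \cos{\left(x \right)} + 2 A C e^{x} \sin{\left(x \right)} - 2 A C e^{x} \cos{\left(x \right)} - 2 B^{2} \sin{\left(x \right)} \cos{\left(x \right)} + 2 B C \sin^{2}{\left(x \right)} - 2 B C \cos^{2}{\left(x \right)} + 2 C^{2} \sin{\left(x \right)} \cos{\left(x \right)}
This must equal f(x, y) identically; expanded, f = - 8 e^{2 x} + 12 e^{x} \sin{\left(x \right)} - 4 e^{x} \cos{\left(x \right)} - 4 \sin^{2}{\left(x \right)} + 6 \sin{\left(x \right)} \cos{\left(x \right)} + 4 \cos^{2}{\left(x \right)}.
Matching coefficients of the independent functions:
  [e^{x} \sin{\left(x \right)}]:  - 2 A B + 2 A C = 12
  [e^{x} \cos{\left(x \right)}]:  - 2 A B - 2 A C = -4
  [\sin{\left(x \right)} \cos{\left(x \right)}]:  - 2 B^{2} + 2 C^{2} = 6
  [e^{2 x}]:  - 2 A^{2} = -8
  [\sin^{2}{\left(x \right)}]:  2 B C = -4
  [\cos^{2}{\left(x \right)}]:  - 2 B C = 4
These equations allow (A, B, C) = (-2, 1, -2) or (2, -1, 2).
Impose the point condition(s):
  u(0, 0) = -4  ⟹  A + C = -4
Only A = -2, B = 1, C = -2 satisfies everything.
Hence u(x, y) = - 2 e^{x} + \sin{\left(x \right)} - 2 \cos{\left(x \right)}.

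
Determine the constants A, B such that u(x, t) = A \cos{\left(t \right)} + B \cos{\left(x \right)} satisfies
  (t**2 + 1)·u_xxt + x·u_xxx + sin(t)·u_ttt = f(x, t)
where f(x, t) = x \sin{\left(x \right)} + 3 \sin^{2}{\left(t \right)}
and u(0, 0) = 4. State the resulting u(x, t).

Answer: u(x, t) = 3 \cos{\left(t \right)} + \cos{\left(x \right)}

Derivation:
Substitute the ansatz u = A \cos{\left(t \right)} + B \cos{\left(x \right)} into the left-hand side.
Derivatives of the ansatz:
  u_xxt = 0
  u_xxx = B \sin{\left(x \right)}
  u_ttt = A \sin{\left(t \right)}
Term by term:
  (t**2 + 1)·u_xxt = 0
  x·u_xxx = B x \sin{\left(x \right)}
  sin(t)·u_ttt = A \sin^{2}{\left(t \right)}
So the left-hand side equals
  A \sin^{2}{\left(t \right)} + B x \sin{\left(x \right)}
This must equal f(x, t) = x \sin{\left(x \right)} + 3 \sin^{2}{\left(t \right)} identically.
Matching coefficients of the independent functions:
  [x \sin{\left(x \right)}]:  B = 1
  [\sin^{2}{\left(t \right)}]:  A = 3
Solving: A = 3, B = 1.
Check against the point condition:
  u(0, 0) = 4  ⟹  A + B = 4  ✓
Hence u(x, t) = 3 \cos{\left(t \right)} + \cos{\left(x \right)}.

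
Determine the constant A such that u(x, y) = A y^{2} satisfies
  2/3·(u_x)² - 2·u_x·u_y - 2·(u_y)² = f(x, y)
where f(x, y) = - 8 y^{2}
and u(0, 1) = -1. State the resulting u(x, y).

Answer: u(x, y) = - y^{2}

Derivation:
Substitute the ansatz u = A y^{2} into the left-hand side.
Derivatives of the ansatz:
  u_x = 0
  u_y = 2 A y
Term by term:
  2/3·(u_x)² = 0
  -2·u_x·u_y = 0
  -2·(u_y)² = - 8 A^{2} y^{2}
So the left-hand side equals
  - 8 A^{2} y^{2}
This must equal f(x, y) = - 8 y^{2} identically.
Matching coefficients of the independent functions:
  [y^{2}]:  - 8 A^{2} = -8
These equations allow (A) = (-1) or (1).
Impose the point condition(s):
  u(0, 1) = -1  ⟹  A = -1
Only A = -1 satisfies everything.
Hence u(x, y) = - y^{2}.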